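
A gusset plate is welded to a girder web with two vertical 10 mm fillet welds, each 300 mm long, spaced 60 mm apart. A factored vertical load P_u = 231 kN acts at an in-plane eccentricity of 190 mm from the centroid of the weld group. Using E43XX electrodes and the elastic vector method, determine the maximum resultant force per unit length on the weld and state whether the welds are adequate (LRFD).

E43XX → F_EXX = 430 MPa.
Total weld length L_w = 600 mm. Treat welds as unit-width lines.
Polar moment about centroid: J = 2[d³/12 + d(b/2)²] = 2[300³/12 + 300×30²] = 5040000 mm³.
Direct shear f_v = P/L_w = 231×10³ / 600 = 385 N/mm (vertical).
Torsion M = P·e = 231×10³ × 190 = 43890000 N·mm.
Critical point at (x, y) = (30, 150) from centroid. f_tx = M·y/J = 1306 N/mm; f_ty = M·x/J = 261.2 N/mm.
Resultant f_max = √[f_tx² + (f_v + f_ty)²] = √[1306² + (385 + 261.2)²] = 1457 N/mm.
Capacity per unit length: φr_n = 0.75 × 0.6 × 430 × (0.707 × 10) = 1368 N/mm.
1457 > 1368 → NOT adequate.

f_max ≈ 1460 N/mm; NOT adequate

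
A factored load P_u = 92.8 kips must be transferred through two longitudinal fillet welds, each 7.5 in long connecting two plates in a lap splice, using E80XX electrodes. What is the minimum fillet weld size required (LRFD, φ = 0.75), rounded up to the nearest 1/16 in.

E80XX → F_EXX = 80 ksi.
Total weld length L = 15 in.
Required throat t_e = P_u / (φ × 0.6 F_EXX × L) = 92.8 / (0.75 × 0.6 × 80 × 15) = 0.1719 in.
Required leg w = t_e / 0.707 = 0.2431 in → use 1/4 in.

w = 1/4 in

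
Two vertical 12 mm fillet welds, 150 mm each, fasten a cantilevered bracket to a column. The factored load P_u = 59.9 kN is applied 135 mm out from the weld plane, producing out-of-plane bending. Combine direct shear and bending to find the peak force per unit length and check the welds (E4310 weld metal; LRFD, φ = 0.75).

E43XX → F_EXX = 430 MPa.
L_w = 2 × 150 = 300 mm; section modulus (unit throat) S = 2 × L²/6 = 7500 mm².
Direct shear f_v = P/L_w = 59.9×10³/300 = 199.7 N/mm.
Moment M = P × e = 59.9×10³ × 135 = 8086500 N·mm; bending f_b = M/S = 1078 N/mm.
f_max = √(f_v² + f_b²) = √(199.7² + 1078²) = 1097 N/mm.
φr_n = 0.75 × 0.6 × 430 × (0.707 × 12) = 1642 N/mm → adequate.

f_max ≈ 1100 N/mm; adequate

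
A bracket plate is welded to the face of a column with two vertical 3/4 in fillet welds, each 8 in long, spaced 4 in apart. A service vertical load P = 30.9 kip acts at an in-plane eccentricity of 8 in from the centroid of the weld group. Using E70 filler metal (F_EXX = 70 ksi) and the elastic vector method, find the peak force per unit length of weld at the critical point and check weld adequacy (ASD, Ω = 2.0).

f_max ≈ 8.45 kip/in; adequate

Total weld length L_w = 16 in. Treat welds as unit-width lines.
Polar moment about centroid: J = 2[d³/12 + d(b/2)²] = 2[8³/12 + 8×2²] = 149.3 in³.
Direct shear f_v = P/L_w = 30.9 / 16 = 1.931 kip/in (vertical).
Torsion M = P·e = 30.9 × 8 = 247.2 kip·in.
Critical point at (x, y) = (2, 4) from centroid. f_tx = M·y/J = 6.621 kip/in; f_ty = M·x/J = 3.311 kip/in.
Resultant f_max = √[f_tx² + (f_v + f_ty)²] = √[6.621² + (1.931 + 3.311)²] = 8.445 kip/in.
Capacity per unit length: r_n/Ω = (1/2.0) × 0.6 × 70 × (0.707 × 0.75) = 11.14 kip/in.
8.445 ≤ 11.14 → adequate.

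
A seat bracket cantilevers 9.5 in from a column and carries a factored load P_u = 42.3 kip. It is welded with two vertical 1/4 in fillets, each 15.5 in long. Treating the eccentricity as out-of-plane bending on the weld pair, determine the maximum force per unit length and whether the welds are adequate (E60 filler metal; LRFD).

E60XX → F_EXX = 60 ksi.
L_w = 2 × 15.5 = 31 in; section modulus (unit throat) S = 2 × L²/6 = 80.08 in².
Direct shear f_v = P/L_w = 42.3/31 = 1.365 kip/in.
Moment M = P × e = 42.3 × 9.5 = 401.85 kip·in; bending f_b = M/S = 5.018 kip/in.
f_max = √(f_v² + f_b²) = √(1.365² + 5.018²) = 5.2 kip/in.
φr_n = 0.75 × 0.6 × 60 × (0.707 × 0.25) = 4.772 kip/in → NOT adequate.

f_max ≈ 5.2 kip/in; NOT adequate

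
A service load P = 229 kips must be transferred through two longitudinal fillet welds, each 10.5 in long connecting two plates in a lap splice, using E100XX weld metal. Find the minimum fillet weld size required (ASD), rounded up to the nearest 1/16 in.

w = 9/16 in

E100XX → F_EXX = 100 ksi.
Total weld length L = 21 in.
Required throat t_e = P × Ω / (0.6 F_EXX × L) = 229 × 2.0 / (0.6 × 100 × 21) = 0.3635 in.
Required leg w = t_e / 0.707 = 0.5141 in → use 9/16 in.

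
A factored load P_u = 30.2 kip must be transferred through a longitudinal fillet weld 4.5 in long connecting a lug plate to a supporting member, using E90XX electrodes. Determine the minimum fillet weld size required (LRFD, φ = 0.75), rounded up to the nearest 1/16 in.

w = 1/4 in

E90XX → F_EXX = 90 ksi.
Total weld length L = 4.5 in.
Required throat t_e = P_u / (φ × 0.6 F_EXX × L) = 30.2 / (0.75 × 0.6 × 90 × 4.5) = 0.1657 in.
Required leg w = t_e / 0.707 = 0.2344 in → use 1/4 in.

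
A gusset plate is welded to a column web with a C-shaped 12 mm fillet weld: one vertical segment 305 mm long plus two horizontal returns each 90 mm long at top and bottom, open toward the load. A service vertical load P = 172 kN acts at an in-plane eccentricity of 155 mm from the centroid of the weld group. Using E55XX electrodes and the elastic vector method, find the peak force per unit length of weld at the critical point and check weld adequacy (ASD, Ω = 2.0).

f_max ≈ 868 N/mm; adequate

E55XX → F_EXX = 550 MPa.
Total weld length L_w = 485 mm. Treat welds as unit-width lines.
Centroid: x̄ = 2×90×45 / 485 = 16.7 mm from the vertical weld.
Polar moment about centroid: J = I_x + I_y = [305³/12 + 2×90×152.5²] + [305×16.7² + 2(90³/12 + 90×28.3²)] = 6901000 mm³.
Direct shear f_v = P/L_w = 172×10³ / 485 = 354.6 N/mm (vertical).
Torsion M = P·e = 172×10³ × 155 = 26660000 N·mm.
Critical point at (x, y) = (73.3, 152.5) from centroid. f_tx = M·y/J = 589.1 N/mm; f_ty = M·x/J = 283.2 N/mm.
Resultant f_max = √[f_tx² + (f_v + f_ty)²] = √[589.1² + (354.6 + 283.2)²] = 868.2 N/mm.
Capacity per unit length: r_n/Ω = (1/2.0) × 0.6 × 550 × (0.707 × 12) = 1400 N/mm.
868.2 ≤ 1400 → adequate.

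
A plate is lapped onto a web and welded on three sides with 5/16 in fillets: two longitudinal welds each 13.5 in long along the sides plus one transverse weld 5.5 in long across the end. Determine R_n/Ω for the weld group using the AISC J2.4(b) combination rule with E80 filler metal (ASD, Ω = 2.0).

E80XX → F_EXX = 80 ksi.
t_e = 0.707 × 0.3125 = 0.2209 in.
R_nwl = 0.6 × 80 × 0.2209 × 27 = 286.3 kips (longitudinal, 2 welds).
R_nwt = 0.6 × 80 × 0.2209 × 5.5 = 58.33 kips (transverse, base value).
(i) R_nwl + R_nwt = 344.7 kips; (ii) 0.85 R_nwl + 1.5 R_nwt = 330.9 kips.
R_n = max = 344.7 kips [governs: (i)]; R_n/Ω = 172.3 kips.

R_n/Ω ≈ 172 kips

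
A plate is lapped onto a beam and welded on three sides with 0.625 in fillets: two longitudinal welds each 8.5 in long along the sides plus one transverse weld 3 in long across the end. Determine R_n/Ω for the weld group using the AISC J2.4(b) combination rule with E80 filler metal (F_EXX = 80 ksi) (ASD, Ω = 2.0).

R_n/Ω ≈ 212 kips

t_e = 0.707 × 0.625 = 0.4419 in.
R_nwl = 0.6 × 80 × 0.4419 × 17 = 360.6 kips (longitudinal, 2 welds).
R_nwt = 0.6 × 80 × 0.4419 × 3 = 63.63 kips (transverse, base value).
(i) R_nwl + R_nwt = 424.2 kips; (ii) 0.85 R_nwl + 1.5 R_nwt = 401.9 kips.
R_n = max = 424.2 kips [governs: (i)]; R_n/Ω = 212.1 kips.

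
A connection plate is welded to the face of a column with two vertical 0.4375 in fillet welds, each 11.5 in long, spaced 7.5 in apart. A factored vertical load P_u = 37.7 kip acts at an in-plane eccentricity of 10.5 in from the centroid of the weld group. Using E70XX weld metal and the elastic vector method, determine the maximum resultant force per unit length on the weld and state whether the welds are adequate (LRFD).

E70XX → F_EXX = 70 ksi.
Total weld length L_w = 23 in. Treat welds as unit-width lines.
Polar moment about centroid: J = 2[d³/12 + d(b/2)²] = 2[11.5³/12 + 11.5×3.75²] = 576.9 in³.
Direct shear f_v = P/L_w = 37.7 / 23 = 1.639 kip/in (vertical).
Torsion M = P·e = 37.7 × 10.5 = 395.85 kip·in.
Critical point at (x, y) = (3.75, 5.75) from centroid. f_tx = M·y/J = 3.945 kip/in; f_ty = M·x/J = 2.573 kip/in.
Resultant f_max = √[f_tx² + (f_v + f_ty)²] = √[3.945² + (1.639 + 2.573)²] = 5.771 kip/in.
Capacity per unit length: φr_n = 0.75 × 0.6 × 70 × (0.707 × 0.4375) = 9.743 kip/in.
5.771 ≤ 9.743 → adequate.

f_max ≈ 5.77 kip/in; adequate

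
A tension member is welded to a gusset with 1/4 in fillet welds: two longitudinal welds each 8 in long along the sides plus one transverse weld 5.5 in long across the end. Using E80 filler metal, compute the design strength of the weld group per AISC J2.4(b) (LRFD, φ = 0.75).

φR_n ≈ 139 kip

E80XX → F_EXX = 80 ksi.
t_e = 0.707 × 0.25 = 0.1767 in.
R_nwl = 0.6 × 80 × 0.1767 × 16 = 135.7 kip (longitudinal, 2 welds).
R_nwt = 0.6 × 80 × 0.1767 × 5.5 = 46.66 kip (transverse, base value).
(i) R_nwl + R_nwt = 182.4 kip; (ii) 0.85 R_nwl + 1.5 R_nwt = 185.4 kip.
R_n = max = 185.4 kip [governs: (ii)]; φR_n = 139 kip.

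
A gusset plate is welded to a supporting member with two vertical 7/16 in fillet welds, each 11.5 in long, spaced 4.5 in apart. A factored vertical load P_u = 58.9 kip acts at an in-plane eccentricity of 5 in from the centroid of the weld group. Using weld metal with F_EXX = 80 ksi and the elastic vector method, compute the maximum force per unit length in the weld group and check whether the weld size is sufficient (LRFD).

Total weld length L_w = 23 in. Treat welds as unit-width lines.
Polar moment about centroid: J = 2[d³/12 + d(b/2)²] = 2[11.5³/12 + 11.5×2.25²] = 369.9 in³.
Direct shear f_v = P/L_w = 58.9 / 23 = 2.561 kip/in (vertical).
Torsion M = P·e = 58.9 × 5 = 294.5 kip·in.
Critical point at (x, y) = (2.25, 5.75) from centroid. f_tx = M·y/J = 4.578 kip/in; f_ty = M·x/J = 1.791 kip/in.
Resultant f_max = √[f_tx² + (f_v + f_ty)²] = √[4.578² + (2.561 + 1.791)²] = 6.316 kip/in.
Capacity per unit length: φr_n = 0.75 × 0.6 × 80 × (0.707 × 0.4375) = 11.14 kip/in.
6.316 ≤ 11.14 → adequate.

f_max ≈ 6.32 kip/in; adequate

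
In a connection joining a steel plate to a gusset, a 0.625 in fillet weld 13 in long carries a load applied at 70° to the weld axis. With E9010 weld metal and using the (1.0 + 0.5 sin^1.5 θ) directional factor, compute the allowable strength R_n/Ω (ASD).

R_n/Ω ≈ 226 kips

E90XX → F_EXX = 90 ksi.
t_e = 0.707 × 0.625 = 0.4419 in; A_we = 0.4419 × 13 = 5.744 in².
Directional factor: 1.0 + 0.5 sin^1.5(70°) = 1.455.
F_nw = 0.6 × 90 × 1.455 = 78.59 ksi.
R_n/Ω = (78.59 × 5.744) / 2.0 = 225.7 kips.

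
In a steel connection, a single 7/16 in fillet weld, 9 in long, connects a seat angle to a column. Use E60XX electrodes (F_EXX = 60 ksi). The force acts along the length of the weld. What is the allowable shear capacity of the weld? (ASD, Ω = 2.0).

Effective throat t_e = 0.707 × 0.4375 = 0.3093 in.
Total length L = 9 in; A_we = 0.3093 × 9 = 2.784 in².
F_nw = 0.6 F_EXX = 0.6 × 60 = 36 ksi.
R_n = 36 × 2.784 = 100.2 kips; R_n/Ω = 100.2/2.0 = 50.11 kips.

R_n/Ω ≈ 50.1 kips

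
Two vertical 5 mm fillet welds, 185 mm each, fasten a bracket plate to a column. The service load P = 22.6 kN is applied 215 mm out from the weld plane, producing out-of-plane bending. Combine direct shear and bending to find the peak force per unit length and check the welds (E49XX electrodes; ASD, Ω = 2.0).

E49XX → F_EXX = 490 MPa.
L_w = 2 × 185 = 370 mm; section modulus (unit throat) S = 2 × L²/6 = 11410 mm².
Direct shear f_v = P/L_w = 22.6×10³/370 = 61.08 N/mm.
Moment M = P × e = 22.6×10³ × 215 = 4859000 N·mm; bending f_b = M/S = 425.9 N/mm.
f_max = √(f_v² + f_b²) = √(61.08² + 425.9²) = 430.3 N/mm.
r_n/Ω = (1/2.0) × 0.6 × 490 × (0.707 × 5) = 519.6 N/mm → adequate.

f_max ≈ 430 N/mm; adequate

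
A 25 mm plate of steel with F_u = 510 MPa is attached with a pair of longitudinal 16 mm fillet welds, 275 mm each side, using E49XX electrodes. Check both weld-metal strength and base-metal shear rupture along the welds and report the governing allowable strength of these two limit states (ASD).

E49XX → F_EXX = 490 MPa.
t_e = 0.707 × 16 = 11.31 mm; L = 550 mm.
Weld metal: R_n/Ω = (1/2.0) × 0.6 × 490 × 11.31 × 550 × 10⁻³ = 914.6 kN.
Base metal (shear rupture): R_n/Ω = (1/2.0) × 0.6 × 510 × 25 × 550 × 10⁻³ = 2104 kN.
Governing: weld metal.

R_n/Ω ≈ 915 kN (weld metal governs)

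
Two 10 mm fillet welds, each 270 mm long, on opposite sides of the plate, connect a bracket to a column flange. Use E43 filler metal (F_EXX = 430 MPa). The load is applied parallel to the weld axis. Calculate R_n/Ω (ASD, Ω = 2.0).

Effective throat t_e = 0.707 × 10 = 7.07 mm.
Total length L = 540 mm; A_we = 7.07 × 540 = 3818 mm².
F_nw = 0.6 F_EXX = 0.6 × 430 = 258 MPa.
R_n = 258 × 3818 × 10⁻³ = 985 kN; R_n/Ω = 985/2.0 = 492.5 kN.

R_n/Ω ≈ 492 kN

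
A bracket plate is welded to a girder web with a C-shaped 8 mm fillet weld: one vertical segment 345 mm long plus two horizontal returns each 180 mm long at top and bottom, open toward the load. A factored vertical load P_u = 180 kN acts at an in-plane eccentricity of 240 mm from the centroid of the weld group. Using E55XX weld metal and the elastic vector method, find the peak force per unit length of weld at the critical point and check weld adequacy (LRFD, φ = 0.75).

f_max ≈ 755 N/mm; adequate

E55XX → F_EXX = 550 MPa.
Total weld length L_w = 705 mm. Treat welds as unit-width lines.
Centroid: x̄ = 2×180×90 / 705 = 45.96 mm from the vertical weld.
Polar moment about centroid: J = I_x + I_y = [345³/12 + 2×180×172.5²] + [345×45.96² + 2(180³/12 + 180×44.04²)] = 16530000 mm³.
Direct shear f_v = P/L_w = 180×10³ / 705 = 255.3 N/mm (vertical).
Torsion M = P·e = 180×10³ × 240 = 43200000 N·mm.
Critical point at (x, y) = (134, 172.5) from centroid. f_tx = M·y/J = 450.7 N/mm; f_ty = M·x/J = 350.2 N/mm.
Resultant f_max = √[f_tx² + (f_v + f_ty)²] = √[450.7² + (255.3 + 350.2)²] = 754.9 N/mm.
Capacity per unit length: φr_n = 0.75 × 0.6 × 550 × (0.707 × 8) = 1400 N/mm.
754.9 ≤ 1400 → adequate.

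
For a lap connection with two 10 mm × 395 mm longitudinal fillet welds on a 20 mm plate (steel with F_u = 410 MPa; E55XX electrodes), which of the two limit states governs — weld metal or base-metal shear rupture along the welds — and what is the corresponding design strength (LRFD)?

φR_n ≈ 1380 kN (weld metal governs)

E55XX → F_EXX = 550 MPa.
t_e = 0.707 × 10 = 7.07 mm; L = 790 mm.
Weld metal: φR_n = 0.75 × 0.6 × 550 × 7.07 × 790 × 10⁻³ = 1382 kN.
Base metal (shear rupture): φR_n = 0.75 × 0.6 × 410 × 20 × 790 × 10⁻³ = 2915 kN.
Governing: weld metal.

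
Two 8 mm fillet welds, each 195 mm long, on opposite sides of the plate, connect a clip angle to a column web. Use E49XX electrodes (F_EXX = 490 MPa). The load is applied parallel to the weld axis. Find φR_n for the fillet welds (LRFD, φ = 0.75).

Effective throat t_e = 0.707 × 8 = 5.656 mm.
Total length L = 390 mm; A_we = 5.656 × 390 = 2206 mm².
F_nw = 0.6 F_EXX = 0.6 × 490 = 294 MPa.
φR_n = 0.75 × 294 × 2206 × 10⁻³ = 486.4 kN.

φR_n ≈ 486 kN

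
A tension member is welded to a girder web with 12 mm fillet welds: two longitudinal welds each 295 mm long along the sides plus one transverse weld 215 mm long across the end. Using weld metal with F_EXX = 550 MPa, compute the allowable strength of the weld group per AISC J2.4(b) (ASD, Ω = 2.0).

t_e = 0.707 × 12 = 8.484 mm.
R_nwl = 0.6 × 550 × 8.484 × 590 × 10⁻³ = 1652 kN (longitudinal, 2 welds).
R_nwt = 0.6 × 550 × 8.484 × 215 × 10⁻³ = 601.9 kN (transverse, base value).
(i) R_nwl + R_nwt = 2254 kN; (ii) 0.85 R_nwl + 1.5 R_nwt = 2307 kN.
R_n = max = 2307 kN [governs: (ii)]; R_n/Ω = 1153 kN.

R_n/Ω ≈ 1150 kN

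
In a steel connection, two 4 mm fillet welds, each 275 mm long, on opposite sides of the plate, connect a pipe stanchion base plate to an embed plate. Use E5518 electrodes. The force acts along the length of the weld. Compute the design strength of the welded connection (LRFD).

φR_n ≈ 385 kN

E55XX → F_EXX = 550 MPa.
Effective throat t_e = 0.707 × 4 = 2.828 mm.
Total length L = 550 mm; A_we = 2.828 × 550 = 1555 mm².
F_nw = 0.6 F_EXX = 0.6 × 550 = 330 MPa.
φR_n = 0.75 × 330 × 1555 × 10⁻³ = 385 kN.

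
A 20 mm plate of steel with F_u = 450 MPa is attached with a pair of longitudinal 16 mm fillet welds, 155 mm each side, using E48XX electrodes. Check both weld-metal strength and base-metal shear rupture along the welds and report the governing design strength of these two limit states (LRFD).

E48XX → F_EXX = 480 MPa.
t_e = 0.707 × 16 = 11.31 mm; L = 310 mm.
Weld metal: φR_n = 0.75 × 0.6 × 480 × 11.31 × 310 × 10⁻³ = 757.5 kN.
Base metal (shear rupture): φR_n = 0.75 × 0.6 × 450 × 20 × 310 × 10⁻³ = 1256 kN.
Governing: weld metal.

φR_n ≈ 757 kN (weld metal governs)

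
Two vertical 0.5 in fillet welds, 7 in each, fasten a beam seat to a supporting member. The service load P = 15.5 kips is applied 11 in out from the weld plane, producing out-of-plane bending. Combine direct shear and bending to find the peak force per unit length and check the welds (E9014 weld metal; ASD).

E90XX → F_EXX = 90 ksi.
L_w = 2 × 7 = 14 in; section modulus (unit throat) S = 2 × L²/6 = 16.33 in².
Direct shear f_v = P/L_w = 15.5/14 = 1.107 kip/in.
Moment M = P × e = 15.5 × 11 = 170.5 kip·in; bending f_b = M/S = 10.44 kip/in.
f_max = √(f_v² + f_b²) = √(1.107² + 10.44²) = 10.5 kip/in.
r_n/Ω = (1/2.0) × 0.6 × 90 × (0.707 × 0.5) = 9.544 kip/in → NOT adequate.

f_max ≈ 10.5 kip/in; NOT adequate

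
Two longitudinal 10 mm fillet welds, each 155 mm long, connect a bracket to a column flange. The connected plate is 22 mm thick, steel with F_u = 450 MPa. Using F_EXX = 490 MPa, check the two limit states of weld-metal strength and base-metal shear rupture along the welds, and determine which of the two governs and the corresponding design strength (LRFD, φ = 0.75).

φR_n ≈ 483 kN (weld metal governs)

t_e = 0.707 × 10 = 7.07 mm; L = 310 mm.
Weld metal: φR_n = 0.75 × 0.6 × 490 × 7.07 × 310 × 10⁻³ = 483.3 kN.
Base metal (shear rupture): φR_n = 0.75 × 0.6 × 450 × 22 × 310 × 10⁻³ = 1381 kN.
Governing: weld metal.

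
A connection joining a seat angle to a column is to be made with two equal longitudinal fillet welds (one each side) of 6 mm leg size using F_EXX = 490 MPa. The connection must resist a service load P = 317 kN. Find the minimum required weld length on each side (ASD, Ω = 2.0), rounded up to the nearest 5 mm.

L = 255 mm on each side

Throat t_e = 0.707 × 6 = 4.242 mm.
r_n/Ω = (0.6 × 490 × 4.242) / 2.0 = 623.6 N/mm = 0.6236 kN/mm.
L_req = P / (r_n/Ω) = 317 / 0.6236 = 508.4 mm total.
Per side: 508.4 / 2 = 254.2 mm.
Round up → use L = 255 mm on each side.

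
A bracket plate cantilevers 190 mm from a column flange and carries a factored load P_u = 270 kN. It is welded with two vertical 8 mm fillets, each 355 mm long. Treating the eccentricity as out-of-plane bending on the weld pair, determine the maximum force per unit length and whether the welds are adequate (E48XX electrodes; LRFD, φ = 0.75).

E48XX → F_EXX = 480 MPa.
L_w = 2 × 355 = 710 mm; section modulus (unit throat) S = 2 × L²/6 = 42010 mm².
Direct shear f_v = P/L_w = 270×10³/710 = 380.3 N/mm.
Moment M = P × e = 270×10³ × 190 = 51300000 N·mm; bending f_b = M/S = 1221 N/mm.
f_max = √(f_v² + f_b²) = √(380.3² + 1221²) = 1279 N/mm.
φr_n = 0.75 × 0.6 × 480 × (0.707 × 8) = 1222 N/mm → NOT adequate.

f_max ≈ 1280 N/mm; NOT adequate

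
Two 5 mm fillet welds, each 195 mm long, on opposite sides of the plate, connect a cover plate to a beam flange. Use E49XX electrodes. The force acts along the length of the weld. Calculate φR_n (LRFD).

E49XX → F_EXX = 490 MPa.
Effective throat t_e = 0.707 × 5 = 3.535 mm.
Total length L = 390 mm; A_we = 3.535 × 390 = 1379 mm².
F_nw = 0.6 F_EXX = 0.6 × 490 = 294 MPa.
φR_n = 0.75 × 294 × 1379 × 10⁻³ = 304 kN.

φR_n ≈ 304 kN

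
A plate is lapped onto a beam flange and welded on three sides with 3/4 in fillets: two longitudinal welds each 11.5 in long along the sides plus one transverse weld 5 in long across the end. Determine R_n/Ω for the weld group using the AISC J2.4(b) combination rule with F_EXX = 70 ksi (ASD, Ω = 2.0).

t_e = 0.707 × 0.75 = 0.5302 in.
R_nwl = 0.6 × 70 × 0.5302 × 23 = 512.2 kips (longitudinal, 2 welds).
R_nwt = 0.6 × 70 × 0.5302 × 5 = 111.4 kips (transverse, base value).
(i) R_nwl + R_nwt = 623.6 kips; (ii) 0.85 R_nwl + 1.5 R_nwt = 602.4 kips.
R_n = max = 623.6 kips [governs: (i)]; R_n/Ω = 311.8 kips.

R_n/Ω ≈ 312 kips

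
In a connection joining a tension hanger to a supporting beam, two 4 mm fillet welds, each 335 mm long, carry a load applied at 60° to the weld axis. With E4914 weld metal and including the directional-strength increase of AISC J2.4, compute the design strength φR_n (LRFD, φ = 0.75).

φR_n ≈ 586 kN

E49XX → F_EXX = 490 MPa.
t_e = 0.707 × 4 = 2.828 mm; A_we = 2.828 × 670 = 1895 mm².
Directional factor: 1.0 + 0.5 sin^1.5(60°) = 1.403.
F_nw = 0.6 × 490 × 1.403 = 412.5 MPa.
φR_n = 0.75 × 412.5 × 1895 × 10⁻³ = 586.2 kN.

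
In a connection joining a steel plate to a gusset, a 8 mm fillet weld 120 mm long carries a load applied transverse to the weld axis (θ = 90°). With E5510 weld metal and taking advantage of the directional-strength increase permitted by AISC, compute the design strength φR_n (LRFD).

E55XX → F_EXX = 550 MPa.
t_e = 0.707 × 8 = 5.656 mm; A_we = 5.656 × 120 = 678.7 mm².
Directional factor: 1.0 + 0.5 sin^1.5(90°) = 1.5.
F_nw = 0.6 × 550 × 1.5 = 495 MPa.
φR_n = 0.75 × 495 × 678.7 × 10⁻³ = 252 kN.

φR_n ≈ 252 kN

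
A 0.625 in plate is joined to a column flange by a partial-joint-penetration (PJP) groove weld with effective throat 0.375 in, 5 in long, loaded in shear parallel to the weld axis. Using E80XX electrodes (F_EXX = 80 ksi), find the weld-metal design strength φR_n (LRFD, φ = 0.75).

φR_n ≈ 67.5 kip

Effective throat (given) t_e = 0.375 in.
A_we = 0.375 × 5 = 1.875 in².
F_nw = 0.6 F_EXX = 48 ksi.
φR_n = 0.75 × 48 × 1.875 = 67.5 kip.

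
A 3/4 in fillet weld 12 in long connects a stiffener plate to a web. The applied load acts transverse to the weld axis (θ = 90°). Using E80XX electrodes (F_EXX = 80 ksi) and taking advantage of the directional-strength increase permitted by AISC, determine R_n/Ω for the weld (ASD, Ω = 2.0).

R_n/Ω ≈ 229 kips

t_e = 0.707 × 0.75 = 0.5302 in; A_we = 0.5302 × 12 = 6.363 in².
Directional factor: 1.0 + 0.5 sin^1.5(90°) = 1.5.
F_nw = 0.6 × 80 × 1.5 = 72 ksi.
R_n/Ω = (72 × 6.363) / 2.0 = 229.1 kips.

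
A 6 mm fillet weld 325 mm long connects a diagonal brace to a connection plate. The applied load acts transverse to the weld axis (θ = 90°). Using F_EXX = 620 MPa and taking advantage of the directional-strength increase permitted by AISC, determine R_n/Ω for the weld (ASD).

R_n/Ω ≈ 385 kN

t_e = 0.707 × 6 = 4.242 mm; A_we = 4.242 × 325 = 1379 mm².
Directional factor: 1.0 + 0.5 sin^1.5(90°) = 1.5.
F_nw = 0.6 × 620 × 1.5 = 558 MPa.
R_n/Ω = (558 × 1379) / 2.0 × 10⁻³ = 384.6 kN.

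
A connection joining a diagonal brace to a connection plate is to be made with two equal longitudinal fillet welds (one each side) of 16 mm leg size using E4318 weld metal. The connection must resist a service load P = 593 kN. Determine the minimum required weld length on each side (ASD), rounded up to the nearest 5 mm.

L = 205 mm on each side

E43XX → F_EXX = 430 MPa.
Throat t_e = 0.707 × 16 = 11.31 mm.
r_n/Ω = (0.6 × 430 × 11.31) / 2.0 = 1459 N/mm = 1.459 kN/mm.
L_req = P / (r_n/Ω) = 593 / 1.459 = 406.4 mm total.
Per side: 406.4 / 2 = 203.2 mm.
Round up → use L = 205 mm on each side.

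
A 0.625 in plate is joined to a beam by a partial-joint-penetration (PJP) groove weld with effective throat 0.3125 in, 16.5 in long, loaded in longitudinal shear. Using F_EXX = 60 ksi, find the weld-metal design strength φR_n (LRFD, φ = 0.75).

φR_n ≈ 139 kips

Effective throat (given) t_e = 0.3125 in.
A_we = 0.3125 × 16.5 = 5.156 in².
F_nw = 0.6 F_EXX = 36 ksi.
φR_n = 0.75 × 36 × 5.156 = 139.2 kips.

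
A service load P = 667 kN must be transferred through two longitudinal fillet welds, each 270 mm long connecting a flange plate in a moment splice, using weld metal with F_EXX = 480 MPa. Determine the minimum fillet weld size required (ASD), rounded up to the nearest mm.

w = 13 mm

Total weld length L = 540 mm.
Required throat t_e = P × Ω / (0.6 F_EXX × L) = 667 × 2.0 / (0.6 × 480 × 540 × 10⁻³) = 8.578 mm.
Required leg w = t_e / 0.707 = 12.13 mm → use 13 mm.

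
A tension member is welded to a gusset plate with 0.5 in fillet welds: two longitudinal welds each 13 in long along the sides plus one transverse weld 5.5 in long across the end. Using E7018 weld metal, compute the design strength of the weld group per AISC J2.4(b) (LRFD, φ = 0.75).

φR_n ≈ 351 kip

E70XX → F_EXX = 70 ksi.
t_e = 0.707 × 0.5 = 0.3535 in.
R_nwl = 0.6 × 70 × 0.3535 × 26 = 386 kip (longitudinal, 2 welds).
R_nwt = 0.6 × 70 × 0.3535 × 5.5 = 81.66 kip (transverse, base value).
(i) R_nwl + R_nwt = 467.7 kip; (ii) 0.85 R_nwl + 1.5 R_nwt = 450.6 kip.
R_n = max = 467.7 kip [governs: (i)]; φR_n = 350.8 kip.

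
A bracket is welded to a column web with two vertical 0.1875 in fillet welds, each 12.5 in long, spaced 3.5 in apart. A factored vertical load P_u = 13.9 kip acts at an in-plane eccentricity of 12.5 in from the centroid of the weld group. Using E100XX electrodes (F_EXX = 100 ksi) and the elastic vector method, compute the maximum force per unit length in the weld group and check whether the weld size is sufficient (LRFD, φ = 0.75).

Total weld length L_w = 25 in. Treat welds as unit-width lines.
Polar moment about centroid: J = 2[d³/12 + d(b/2)²] = 2[12.5³/12 + 12.5×1.75²] = 402.1 in³.
Direct shear f_v = P/L_w = 13.9 / 25 = 0.556 kip/in (vertical).
Torsion M = P·e = 13.9 × 12.5 = 173.75 kip·in.
Critical point at (x, y) = (1.75, 6.25) from centroid. f_tx = M·y/J = 2.701 kip/in; f_ty = M·x/J = 0.7562 kip/in.
Resultant f_max = √[f_tx² + (f_v + f_ty)²] = √[2.701² + (0.556 + 0.7562)²] = 3.003 kip/in.
Capacity per unit length: φr_n = 0.75 × 0.6 × 100 × (0.707 × 0.1875) = 5.965 kip/in.
3.003 ≤ 5.965 → adequate.

f_max ≈ 3 kip/in; adequate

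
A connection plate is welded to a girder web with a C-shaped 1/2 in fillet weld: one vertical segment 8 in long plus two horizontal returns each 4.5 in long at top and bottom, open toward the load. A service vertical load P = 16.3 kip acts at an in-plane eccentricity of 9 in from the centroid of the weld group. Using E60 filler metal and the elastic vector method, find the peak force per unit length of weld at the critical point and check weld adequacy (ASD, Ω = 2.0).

f_max ≈ 4.09 kip/in; adequate

E60XX → F_EXX = 60 ksi.
Total weld length L_w = 17 in. Treat welds as unit-width lines.
Centroid: x̄ = 2×4.5×2.25 / 17 = 1.191 in from the vertical weld.
Polar moment about centroid: J = I_x + I_y = [8³/12 + 2×4.5×4²] + [8×1.191² + 2(4.5³/12 + 4.5×1.059²)] = 223.3 in³.
Direct shear f_v = P/L_w = 16.3 / 17 = 0.9588 kip/in (vertical).
Torsion M = P·e = 16.3 × 9 = 146.7 kip·in.
Critical point at (x, y) = (3.309, 4) from centroid. f_tx = M·y/J = 2.628 kip/in; f_ty = M·x/J = 2.174 kip/in.
Resultant f_max = √[f_tx² + (f_v + f_ty)²] = √[2.628² + (0.9588 + 2.174)²] = 4.089 kip/in.
Capacity per unit length: r_n/Ω = (1/2.0) × 0.6 × 60 × (0.707 × 0.5) = 6.363 kip/in.
4.089 ≤ 6.363 → adequate.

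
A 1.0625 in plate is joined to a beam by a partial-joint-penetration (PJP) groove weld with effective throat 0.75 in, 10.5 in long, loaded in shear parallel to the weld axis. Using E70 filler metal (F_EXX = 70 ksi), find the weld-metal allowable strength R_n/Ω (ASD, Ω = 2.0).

Effective throat (given) t_e = 0.75 in.
A_we = 0.75 × 10.5 = 7.875 in².
F_nw = 0.6 F_EXX = 42 ksi.
R_n/Ω = (42 × 7.875) / 2.0 = 165.4 kip.

R_n/Ω ≈ 165 kip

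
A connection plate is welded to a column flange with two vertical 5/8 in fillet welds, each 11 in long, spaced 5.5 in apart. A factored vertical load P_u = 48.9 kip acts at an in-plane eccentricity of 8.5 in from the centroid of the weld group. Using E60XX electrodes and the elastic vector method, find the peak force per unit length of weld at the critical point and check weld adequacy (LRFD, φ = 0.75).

E60XX → F_EXX = 60 ksi.
Total weld length L_w = 22 in. Treat welds as unit-width lines.
Polar moment about centroid: J = 2[d³/12 + d(b/2)²] = 2[11³/12 + 11×2.75²] = 388.2 in³.
Direct shear f_v = P/L_w = 48.9 / 22 = 2.223 kip/in (vertical).
Torsion M = P·e = 48.9 × 8.5 = 415.65 kip·in.
Critical point at (x, y) = (2.75, 5.5) from centroid. f_tx = M·y/J = 5.889 kip/in; f_ty = M·x/J = 2.944 kip/in.
Resultant f_max = √[f_tx² + (f_v + f_ty)²] = √[5.889² + (2.223 + 2.944)²] = 7.834 kip/in.
Capacity per unit length: φr_n = 0.75 × 0.6 × 60 × (0.707 × 0.625) = 11.93 kip/in.
7.834 ≤ 11.93 → adequate.

f_max ≈ 7.83 kip/in; adequate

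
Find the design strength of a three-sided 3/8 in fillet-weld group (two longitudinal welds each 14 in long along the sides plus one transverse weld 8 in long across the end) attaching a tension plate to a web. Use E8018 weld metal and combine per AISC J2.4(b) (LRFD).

E80XX → F_EXX = 80 ksi.
t_e = 0.707 × 0.375 = 0.2651 in.
R_nwl = 0.6 × 80 × 0.2651 × 28 = 356.3 kip (longitudinal, 2 welds).
R_nwt = 0.6 × 80 × 0.2651 × 8 = 101.8 kip (transverse, base value).
(i) R_nwl + R_nwt = 458.1 kip; (ii) 0.85 R_nwl + 1.5 R_nwt = 455.6 kip.
R_n = max = 458.1 kip [governs: (i)]; φR_n = 343.6 kip.

φR_n ≈ 344 kip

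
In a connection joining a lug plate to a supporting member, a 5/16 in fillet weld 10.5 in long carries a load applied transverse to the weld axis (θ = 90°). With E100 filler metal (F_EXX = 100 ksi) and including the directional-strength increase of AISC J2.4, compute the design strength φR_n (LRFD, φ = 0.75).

φR_n ≈ 157 kip

t_e = 0.707 × 0.3125 = 0.2209 in; A_we = 0.2209 × 10.5 = 2.32 in².
Directional factor: 1.0 + 0.5 sin^1.5(90°) = 1.5.
F_nw = 0.6 × 100 × 1.5 = 90 ksi.
φR_n = 0.75 × 90 × 2.32 = 156.6 kip.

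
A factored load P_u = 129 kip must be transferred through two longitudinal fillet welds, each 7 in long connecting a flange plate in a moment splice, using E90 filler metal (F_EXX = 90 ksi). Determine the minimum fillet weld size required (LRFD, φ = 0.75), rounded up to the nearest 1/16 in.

w = 3/8 in

Total weld length L = 14 in.
Required throat t_e = P_u / (φ × 0.6 F_EXX × L) = 129 / (0.75 × 0.6 × 90 × 14) = 0.2275 in.
Required leg w = t_e / 0.707 = 0.3218 in → use 3/8 in.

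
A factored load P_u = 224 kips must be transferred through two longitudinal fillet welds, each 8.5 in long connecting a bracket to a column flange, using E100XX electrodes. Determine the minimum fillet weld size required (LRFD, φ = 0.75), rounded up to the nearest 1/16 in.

w = 7/16 in

E100XX → F_EXX = 100 ksi.
Total weld length L = 17 in.
Required throat t_e = P_u / (φ × 0.6 F_EXX × L) = 224 / (0.75 × 0.6 × 100 × 17) = 0.2928 in.
Required leg w = t_e / 0.707 = 0.4142 in → use 7/16 in.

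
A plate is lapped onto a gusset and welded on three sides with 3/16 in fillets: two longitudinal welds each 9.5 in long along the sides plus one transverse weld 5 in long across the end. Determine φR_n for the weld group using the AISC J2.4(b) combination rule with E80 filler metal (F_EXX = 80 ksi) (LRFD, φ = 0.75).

t_e = 0.707 × 0.1875 = 0.1326 in.
R_nwl = 0.6 × 80 × 0.1326 × 19 = 120.9 kips (longitudinal, 2 welds).
R_nwt = 0.6 × 80 × 0.1326 × 5 = 31.81 kips (transverse, base value).
(i) R_nwl + R_nwt = 152.7 kips; (ii) 0.85 R_nwl + 1.5 R_nwt = 150.5 kips.
R_n = max = 152.7 kips [governs: (i)]; φR_n = 114.5 kips.

φR_n ≈ 115 kips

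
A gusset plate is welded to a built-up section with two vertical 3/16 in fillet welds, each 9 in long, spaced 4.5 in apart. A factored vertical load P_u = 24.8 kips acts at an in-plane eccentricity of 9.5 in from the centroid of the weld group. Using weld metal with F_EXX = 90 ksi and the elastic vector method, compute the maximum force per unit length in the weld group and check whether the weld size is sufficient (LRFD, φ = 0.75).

Total weld length L_w = 18 in. Treat welds as unit-width lines.
Polar moment about centroid: J = 2[d³/12 + d(b/2)²] = 2[9³/12 + 9×2.25²] = 212.6 in³.
Direct shear f_v = P/L_w = 24.8 / 18 = 1.378 kip/in (vertical).
Torsion M = P·e = 24.8 × 9.5 = 235.6 kip·in.
Critical point at (x, y) = (2.25, 4.5) from centroid. f_tx = M·y/J = 4.986 kip/in; f_ty = M·x/J = 2.493 kip/in.
Resultant f_max = √[f_tx² + (f_v + f_ty)²] = √[4.986² + (1.378 + 2.493)²] = 6.312 kip/in.
Capacity per unit length: φr_n = 0.75 × 0.6 × 90 × (0.707 × 0.1875) = 5.369 kip/in.
6.312 > 5.369 → NOT adequate.

f_max ≈ 6.31 kip/in; NOT adequate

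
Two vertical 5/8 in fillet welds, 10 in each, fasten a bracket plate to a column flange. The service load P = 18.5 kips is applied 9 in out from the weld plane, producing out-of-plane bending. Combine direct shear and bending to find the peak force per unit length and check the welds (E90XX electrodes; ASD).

E90XX → F_EXX = 90 ksi.
L_w = 2 × 10 = 20 in; section modulus (unit throat) S = 2 × L²/6 = 33.33 in².
Direct shear f_v = P/L_w = 18.5/20 = 0.925 kip/in.
Moment M = P × e = 18.5 × 9 = 166.5 kip·in; bending f_b = M/S = 4.995 kip/in.
f_max = √(f_v² + f_b²) = √(0.925² + 4.995²) = 5.08 kip/in.
r_n/Ω = (1/2.0) × 0.6 × 90 × (0.707 × 0.625) = 11.93 kip/in → adequate.

f_max ≈ 5.08 kip/in; adequate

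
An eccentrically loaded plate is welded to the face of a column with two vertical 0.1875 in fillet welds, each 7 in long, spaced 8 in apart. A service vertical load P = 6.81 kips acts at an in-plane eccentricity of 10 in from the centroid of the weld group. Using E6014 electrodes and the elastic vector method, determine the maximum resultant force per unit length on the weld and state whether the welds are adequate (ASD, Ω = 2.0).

E60XX → F_EXX = 60 ksi.
Total weld length L_w = 14 in. Treat welds as unit-width lines.
Polar moment about centroid: J = 2[d³/12 + d(b/2)²] = 2[7³/12 + 7×4²] = 281.2 in³.
Direct shear f_v = P/L_w = 6.81 / 14 = 0.4864 kip/in (vertical).
Torsion M = P·e = 6.81 × 10 = 68.1 kip·in.
Critical point at (x, y) = (4, 3.5) from centroid. f_tx = M·y/J = 0.8477 kip/in; f_ty = M·x/J = 0.9688 kip/in.
Resultant f_max = √[f_tx² + (f_v + f_ty)²] = √[0.8477² + (0.4864 + 0.9688)²] = 1.684 kip/in.
Capacity per unit length: r_n/Ω = (1/2.0) × 0.6 × 60 × (0.707 × 0.1875) = 2.386 kip/in.
1.684 ≤ 2.386 → adequate.

f_max ≈ 1.68 kip/in; adequate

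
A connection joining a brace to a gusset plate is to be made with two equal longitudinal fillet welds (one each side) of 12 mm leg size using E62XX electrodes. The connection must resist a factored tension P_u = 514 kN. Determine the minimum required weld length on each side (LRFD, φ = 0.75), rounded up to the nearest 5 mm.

L = 110 mm on each side

E62XX → F_EXX = 620 MPa.
Throat t_e = 0.707 × 12 = 8.484 mm.
φr_n = 0.75 × 0.6 × 620 × 8.484 × 10⁻³ = 2.367 kN/mm.
L_req = P_u / φr_n = 514 / 2.367 = 217.1 mm total.
Per side: 217.1 / 2 = 108.6 mm.
Round up → use L = 110 mm on each side.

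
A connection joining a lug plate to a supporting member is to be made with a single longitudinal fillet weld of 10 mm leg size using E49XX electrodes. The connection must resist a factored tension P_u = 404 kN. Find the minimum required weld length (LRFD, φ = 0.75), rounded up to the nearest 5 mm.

L = 260 mm

E49XX → F_EXX = 490 MPa.
Throat t_e = 0.707 × 10 = 7.07 mm.
φr_n = 0.75 × 0.6 × 490 × 7.07 × 10⁻³ = 1.559 kN/mm.
L_req = P_u / φr_n = 404 / 1.559 = 259.2 mm total.
Round up → use L = 260 mm.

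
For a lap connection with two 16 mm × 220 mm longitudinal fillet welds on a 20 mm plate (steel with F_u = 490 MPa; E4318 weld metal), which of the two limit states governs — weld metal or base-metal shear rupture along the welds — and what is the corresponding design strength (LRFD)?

φR_n ≈ 963 kN (weld metal governs)

E43XX → F_EXX = 430 MPa.
t_e = 0.707 × 16 = 11.31 mm; L = 440 mm.
Weld metal: φR_n = 0.75 × 0.6 × 430 × 11.31 × 440 × 10⁻³ = 963.1 kN.
Base metal (shear rupture): φR_n = 0.75 × 0.6 × 490 × 20 × 440 × 10⁻³ = 1940 kN.
Governing: weld metal.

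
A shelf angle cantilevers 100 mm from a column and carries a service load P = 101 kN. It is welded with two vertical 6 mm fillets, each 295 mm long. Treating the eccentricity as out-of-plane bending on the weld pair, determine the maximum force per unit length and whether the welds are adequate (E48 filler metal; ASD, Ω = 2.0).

E48XX → F_EXX = 480 MPa.
L_w = 2 × 295 = 590 mm; section modulus (unit throat) S = 2 × L²/6 = 29010 mm².
Direct shear f_v = P/L_w = 101×10³/590 = 171.2 N/mm.
Moment M = P × e = 101×10³ × 100 = 10100000 N·mm; bending f_b = M/S = 348.2 N/mm.
f_max = √(f_v² + f_b²) = √(171.2² + 348.2²) = 388 N/mm.
r_n/Ω = (1/2.0) × 0.6 × 480 × (0.707 × 6) = 610.8 N/mm → adequate.

f_max ≈ 388 N/mm; adequate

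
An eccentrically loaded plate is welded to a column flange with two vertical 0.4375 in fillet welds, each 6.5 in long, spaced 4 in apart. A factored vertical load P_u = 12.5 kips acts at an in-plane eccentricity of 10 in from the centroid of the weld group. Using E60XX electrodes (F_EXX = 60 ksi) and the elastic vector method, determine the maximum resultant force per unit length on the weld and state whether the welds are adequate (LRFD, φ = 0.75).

f_max ≈ 5.44 kip/in; adequate

Total weld length L_w = 13 in. Treat welds as unit-width lines.
Polar moment about centroid: J = 2[d³/12 + d(b/2)²] = 2[6.5³/12 + 6.5×2²] = 97.77 in³.
Direct shear f_v = P/L_w = 12.5 / 13 = 0.9615 kip/in (vertical).
Torsion M = P·e = 12.5 × 10 = 125 kip·in.
Critical point at (x, y) = (2, 3.25) from centroid. f_tx = M·y/J = 4.155 kip/in; f_ty = M·x/J = 2.557 kip/in.
Resultant f_max = √[f_tx² + (f_v + f_ty)²] = √[4.155² + (0.9615 + 2.557)²] = 5.445 kip/in.
Capacity per unit length: φr_n = 0.75 × 0.6 × 60 × (0.707 × 0.4375) = 8.351 kip/in.
5.445 ≤ 8.351 → adequate.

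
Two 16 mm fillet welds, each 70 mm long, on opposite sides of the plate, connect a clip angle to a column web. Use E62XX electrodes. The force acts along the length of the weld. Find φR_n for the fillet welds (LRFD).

φR_n ≈ 442 kN

E62XX → F_EXX = 620 MPa.
Effective throat t_e = 0.707 × 16 = 11.31 mm.
Total length L = 140 mm; A_we = 11.31 × 140 = 1584 mm².
F_nw = 0.6 F_EXX = 0.6 × 620 = 372 MPa.
φR_n = 0.75 × 372 × 1584 × 10⁻³ = 441.8 kN.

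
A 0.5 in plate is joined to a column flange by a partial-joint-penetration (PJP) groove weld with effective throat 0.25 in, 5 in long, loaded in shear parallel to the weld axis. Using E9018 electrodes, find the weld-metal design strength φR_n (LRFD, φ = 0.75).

E90XX → F_EXX = 90 ksi.
Effective throat (given) t_e = 0.25 in.
A_we = 0.25 × 5 = 1.25 in².
F_nw = 0.6 F_EXX = 54 ksi.
φR_n = 0.75 × 54 × 1.25 = 50.62 kip.

φR_n ≈ 50.6 kip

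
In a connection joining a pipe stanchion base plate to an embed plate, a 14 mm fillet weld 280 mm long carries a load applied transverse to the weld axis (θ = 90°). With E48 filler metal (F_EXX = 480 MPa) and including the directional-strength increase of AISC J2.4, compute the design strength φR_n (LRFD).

t_e = 0.707 × 14 = 9.898 mm; A_we = 9.898 × 280 = 2771 mm².
Directional factor: 1.0 + 0.5 sin^1.5(90°) = 1.5.
F_nw = 0.6 × 480 × 1.5 = 432 MPa.
φR_n = 0.75 × 432 × 2771 × 10⁻³ = 897.9 kN.

φR_n ≈ 898 kN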